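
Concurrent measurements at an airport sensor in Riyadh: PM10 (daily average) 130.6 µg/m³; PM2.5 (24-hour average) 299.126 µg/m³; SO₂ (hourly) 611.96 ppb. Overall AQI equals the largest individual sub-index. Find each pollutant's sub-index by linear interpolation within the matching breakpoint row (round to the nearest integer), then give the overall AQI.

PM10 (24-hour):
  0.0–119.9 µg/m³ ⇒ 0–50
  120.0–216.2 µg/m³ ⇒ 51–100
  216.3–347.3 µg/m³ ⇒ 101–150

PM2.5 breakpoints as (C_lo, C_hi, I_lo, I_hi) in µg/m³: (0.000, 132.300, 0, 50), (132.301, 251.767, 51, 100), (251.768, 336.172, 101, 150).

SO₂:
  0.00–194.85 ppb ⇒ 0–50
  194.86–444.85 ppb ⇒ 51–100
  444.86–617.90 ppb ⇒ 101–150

PM10: 130.6 lies in 120.0–216.2, so I_lo=51, I_hi=100, C_lo=120.0, C_hi=216.2.
(100−51)/(216.2−120.0) × (130.6−120.0) + 51 = 49/96.2 × 10.6 + 51 ≈ 56.40 → 56.
PM2.5: 299.126 lies in 251.768–336.172, so I_lo=101, I_hi=150, C_lo=251.768, C_hi=336.172.
(150−101)/(336.172−251.768) × (299.126−251.768) + 101 = 49/84.404 × 47.358 + 101 ≈ 128.49 → 128.
SO₂ 611.96: bracket 444.86–617.90 → index 101–150; slope 49/173.04, offset 167.10.
AQI = 101 + 49/173.04·167.10 ≈ 148.32 ⇒ 148.
Sub-indices: PM10→56, PM2.5→128, SO₂→148. Overall AQI = max = 148; dominant pollutant is SO₂.
AQI 148: Unhealthy for Sensitive Groups.

148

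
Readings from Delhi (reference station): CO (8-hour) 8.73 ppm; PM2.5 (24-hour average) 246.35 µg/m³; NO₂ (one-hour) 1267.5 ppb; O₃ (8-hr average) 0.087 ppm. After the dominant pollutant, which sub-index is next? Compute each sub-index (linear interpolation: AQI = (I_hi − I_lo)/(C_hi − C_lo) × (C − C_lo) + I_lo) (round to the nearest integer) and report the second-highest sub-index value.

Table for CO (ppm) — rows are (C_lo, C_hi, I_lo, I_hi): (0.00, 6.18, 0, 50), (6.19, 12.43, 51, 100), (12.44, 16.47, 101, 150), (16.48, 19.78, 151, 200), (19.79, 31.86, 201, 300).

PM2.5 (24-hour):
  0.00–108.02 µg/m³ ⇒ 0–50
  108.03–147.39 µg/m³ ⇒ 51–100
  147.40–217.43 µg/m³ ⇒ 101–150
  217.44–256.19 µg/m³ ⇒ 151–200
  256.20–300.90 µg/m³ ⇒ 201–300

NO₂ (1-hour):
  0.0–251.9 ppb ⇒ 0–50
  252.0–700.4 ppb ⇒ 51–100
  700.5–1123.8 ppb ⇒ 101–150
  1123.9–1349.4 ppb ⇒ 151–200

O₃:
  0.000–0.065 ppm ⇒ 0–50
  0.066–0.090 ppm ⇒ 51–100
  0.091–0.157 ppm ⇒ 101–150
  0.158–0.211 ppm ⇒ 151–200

CO 8.73: bracket 6.19–12.43 → index 51–100; slope 49/6.24, offset 2.54.
AQI = 51 + 49/6.24·2.54 ≈ 70.95 ⇒ 71.
PM2.5 246.35: bracket 217.44–256.19 → index 151–200; slope 49/38.75, offset 28.91.
AQI = 151 + 49/38.75·28.91 ≈ 187.56 ⇒ 188.
NO₂: 1267.5 lies in 1123.9–1349.4, so I_lo=151, I_hi=200, C_lo=1123.9, C_hi=1349.4.
(200−151)/(1349.4−1123.9) × (1267.5−1123.9) + 151 = 49/225.5 × 143.6 + 151 ≈ 182.20 → 182.
O₃: 0.087 ∈ [0.066, 0.090] ↔ index [51, 100].
51 + (0.087−0.066)·(100−51)/(0.090−0.066) = 51 + 0.021·49/0.024 ≈ 93.88, so AQI = 94.
Sub-indices: CO→71, PM2.5→188, NO₂→182, O₃→94. Ranked high→low: 188, 182, 94, 71. Second-highest sub-index = 182.

182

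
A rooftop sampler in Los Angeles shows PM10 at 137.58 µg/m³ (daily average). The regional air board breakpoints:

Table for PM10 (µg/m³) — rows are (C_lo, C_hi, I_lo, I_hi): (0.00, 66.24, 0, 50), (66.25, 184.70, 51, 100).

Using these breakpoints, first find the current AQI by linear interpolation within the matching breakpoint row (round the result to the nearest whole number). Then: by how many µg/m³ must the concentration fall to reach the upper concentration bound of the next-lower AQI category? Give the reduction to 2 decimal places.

71.34

PM10: 137.58 ∈ [66.25, 184.70] ↔ index [51, 100].
51 + (137.58−66.25)·(100−51)/(184.70−66.25) = 51 + 71.33·49/118.45 ≈ 80.51, so AQI = 81.
Current AQI 81 is in the Moderate range (51–100). The next-lower category tops out at AQI 50, whose upper concentration bound is 66.24 µg/m³.
Reduction needed = 137.58 − 66.24 = 71.34 µg/m³.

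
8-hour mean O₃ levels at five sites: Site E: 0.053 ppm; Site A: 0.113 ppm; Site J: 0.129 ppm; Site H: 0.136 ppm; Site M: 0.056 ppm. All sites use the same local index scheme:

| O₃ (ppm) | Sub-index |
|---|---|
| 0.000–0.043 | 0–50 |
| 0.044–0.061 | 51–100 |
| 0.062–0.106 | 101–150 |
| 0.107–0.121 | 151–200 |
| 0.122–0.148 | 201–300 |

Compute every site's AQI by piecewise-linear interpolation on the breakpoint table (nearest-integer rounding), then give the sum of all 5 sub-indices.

Site E: 0.053 ∈ [0.044, 0.061] ↔ index [51, 100].
51 + (0.053−0.044)·(100−51)/(0.061−0.044) = 51 + 0.009·49/0.017 ≈ 76.94, so AQI = 77.
Site A: 0.113 lies in 0.107–0.121, so I_lo=151, I_hi=200, C_lo=0.107, C_hi=0.121.
(200−151)/(0.121−0.107) × (0.113−0.107) + 151 = 49/0.014 × 0.006 + 151 ≈ 172.00 → 172.
Site J 0.129: bracket 0.122–0.148 → index 201–300; slope 99/0.026, offset 0.007.
AQI = 201 + 99/0.026·0.007 ≈ 227.65 ⇒ 228.
Site H 0.136: bracket 0.122–0.148 → index 201–300; slope 99/0.026, offset 0.014.
AQI = 201 + 99/0.026·0.014 ≈ 254.31 ⇒ 254.
Site M: 0.056 lies in 0.044–0.061, so I_lo=51, I_hi=100, C_lo=0.044, C_hi=0.061.
(100−51)/(0.061−0.044) × (0.056−0.044) + 51 = 49/0.017 × 0.012 + 51 ≈ 85.59 → 86.
AQIs: Site E=77, Site A=172, Site J=228, Site H=254, Site M=86. Sum = 77 + 172 + 228 + 254 + 86 = 817.

817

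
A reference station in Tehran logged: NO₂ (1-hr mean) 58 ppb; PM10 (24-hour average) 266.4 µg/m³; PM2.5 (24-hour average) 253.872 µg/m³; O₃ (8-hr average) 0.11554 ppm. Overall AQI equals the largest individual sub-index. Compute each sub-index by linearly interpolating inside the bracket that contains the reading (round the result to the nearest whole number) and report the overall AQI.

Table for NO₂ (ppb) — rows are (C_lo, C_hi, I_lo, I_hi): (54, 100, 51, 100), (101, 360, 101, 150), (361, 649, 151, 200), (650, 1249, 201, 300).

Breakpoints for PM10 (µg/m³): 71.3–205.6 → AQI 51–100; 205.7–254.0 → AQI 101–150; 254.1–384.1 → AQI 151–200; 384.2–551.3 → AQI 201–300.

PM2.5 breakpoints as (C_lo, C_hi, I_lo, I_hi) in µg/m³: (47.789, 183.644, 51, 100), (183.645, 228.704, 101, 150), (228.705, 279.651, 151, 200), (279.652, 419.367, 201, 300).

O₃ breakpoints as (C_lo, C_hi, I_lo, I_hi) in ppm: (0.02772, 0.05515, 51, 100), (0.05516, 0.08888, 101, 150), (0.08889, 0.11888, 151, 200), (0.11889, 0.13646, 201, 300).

NO₂: 58 lies in 54–100, so I_lo=51, I_hi=100, C_lo=54, C_hi=100.
(100−51)/(100−54) × (58−54) + 51 = 49/46 × 4 + 51 ≈ 55.26 → 55.
PM10 266.4: bracket 254.1–384.1 → index 151–200; slope 49/130.0, offset 12.3.
AQI = 151 + 49/130.0·12.3 ≈ 155.64 ⇒ 156.
PM2.5 253.872: bracket 228.705–279.651 → index 151–200; slope 49/50.946, offset 25.167.
AQI = 151 + 49/50.946·25.167 ≈ 175.21 ⇒ 175.
O₃: row 0.08889–0.11888 (AQI 151–200). (200−151)·(0.11554−0.08889)/(0.11888−0.08889) + 151 = 49·0.02665/0.02999 + 151 ≈ 194.54 → 195.
Sub-indices: NO₂→55, PM10→156, PM2.5→175, O₃→195. Overall AQI = max = 195; dominant pollutant is O₃.

195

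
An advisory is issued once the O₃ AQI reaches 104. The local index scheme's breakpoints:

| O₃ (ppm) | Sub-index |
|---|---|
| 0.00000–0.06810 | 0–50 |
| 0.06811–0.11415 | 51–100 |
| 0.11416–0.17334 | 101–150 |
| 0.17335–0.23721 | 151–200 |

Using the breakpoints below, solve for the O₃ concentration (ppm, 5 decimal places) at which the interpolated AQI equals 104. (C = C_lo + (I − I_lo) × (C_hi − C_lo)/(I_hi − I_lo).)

AQI 104 lies in the 101–150 band, which corresponds to 0.11416–0.17334 ppm.
C = 0.11416 + (104−101)×(0.17334−0.11416)/(150−101) = 0.11416 + 3×0.05918/49 ≈ 0.1177833 ppm → 0.11778 ppm to 5 dp.

0.11778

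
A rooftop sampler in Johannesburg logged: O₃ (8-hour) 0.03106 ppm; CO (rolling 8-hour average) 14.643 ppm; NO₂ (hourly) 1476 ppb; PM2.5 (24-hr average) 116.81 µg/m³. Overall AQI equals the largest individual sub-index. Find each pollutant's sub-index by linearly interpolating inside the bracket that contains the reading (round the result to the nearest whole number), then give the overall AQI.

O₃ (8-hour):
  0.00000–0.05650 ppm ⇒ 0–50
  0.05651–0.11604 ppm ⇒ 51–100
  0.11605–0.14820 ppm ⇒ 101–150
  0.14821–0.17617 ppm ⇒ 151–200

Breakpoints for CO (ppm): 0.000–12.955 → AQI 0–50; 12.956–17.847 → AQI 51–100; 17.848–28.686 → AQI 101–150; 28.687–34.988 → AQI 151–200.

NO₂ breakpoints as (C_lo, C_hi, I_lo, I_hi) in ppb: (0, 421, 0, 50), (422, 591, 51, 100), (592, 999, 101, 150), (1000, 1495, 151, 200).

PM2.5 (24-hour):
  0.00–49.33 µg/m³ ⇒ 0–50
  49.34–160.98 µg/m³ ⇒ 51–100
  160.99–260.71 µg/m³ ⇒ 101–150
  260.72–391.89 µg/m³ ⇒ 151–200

O₃: 0.03106 ∈ [0.00000, 0.05650] ↔ index [0, 50].
0 + (0.03106−0.00000)·(50−0)/(0.05650−0.00000) = 0 + 0.03106·50/0.05650 ≈ 27.49, so AQI = 27.
CO 14.643: bracket 12.956–17.847 → index 51–100; slope 49/4.891, offset 1.687.
AQI = 51 + 49/4.891·1.687 ≈ 67.90 ⇒ 68.
NO₂: 1476 lies in 1000–1495, so I_lo=151, I_hi=200, C_lo=1000, C_hi=1495.
(200−151)/(1495−1000) × (1476−1000) + 151 = 49/495 × 476 + 151 ≈ 198.12 → 198.
PM2.5: 116.81 lies in 49.34–160.98, so I_lo=51, I_hi=100, C_lo=49.34, C_hi=160.98.
(100−51)/(160.98−49.34) × (116.81−49.34) + 51 = 49/111.64 × 67.47 + 51 ≈ 80.61 → 81.
Sub-indices: O₃→27, CO→68, NO₂→198, PM2.5→81. Overall AQI = max = 198; dominant pollutant is NO₂.

198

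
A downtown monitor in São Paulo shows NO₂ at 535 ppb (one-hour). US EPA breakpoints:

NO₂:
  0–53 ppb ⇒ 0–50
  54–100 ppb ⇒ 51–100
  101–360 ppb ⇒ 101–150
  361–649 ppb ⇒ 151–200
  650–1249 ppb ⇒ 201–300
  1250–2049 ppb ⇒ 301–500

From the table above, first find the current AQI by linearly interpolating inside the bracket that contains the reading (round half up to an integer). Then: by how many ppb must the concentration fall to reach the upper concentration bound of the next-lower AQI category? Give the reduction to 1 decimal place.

NO₂: row 361–649 (AQI 151–200). (200−151)·(535−361)/(649−361) + 151 = 49·174/288 + 151 ≈ 180.60 → 181.
Current AQI 181 is in the Unhealthy range (151–200). The next-lower category tops out at AQI 150, whose upper concentration bound is 360 ppb.
Reduction needed = 535 − 360 = 175.0 ppb.

175.0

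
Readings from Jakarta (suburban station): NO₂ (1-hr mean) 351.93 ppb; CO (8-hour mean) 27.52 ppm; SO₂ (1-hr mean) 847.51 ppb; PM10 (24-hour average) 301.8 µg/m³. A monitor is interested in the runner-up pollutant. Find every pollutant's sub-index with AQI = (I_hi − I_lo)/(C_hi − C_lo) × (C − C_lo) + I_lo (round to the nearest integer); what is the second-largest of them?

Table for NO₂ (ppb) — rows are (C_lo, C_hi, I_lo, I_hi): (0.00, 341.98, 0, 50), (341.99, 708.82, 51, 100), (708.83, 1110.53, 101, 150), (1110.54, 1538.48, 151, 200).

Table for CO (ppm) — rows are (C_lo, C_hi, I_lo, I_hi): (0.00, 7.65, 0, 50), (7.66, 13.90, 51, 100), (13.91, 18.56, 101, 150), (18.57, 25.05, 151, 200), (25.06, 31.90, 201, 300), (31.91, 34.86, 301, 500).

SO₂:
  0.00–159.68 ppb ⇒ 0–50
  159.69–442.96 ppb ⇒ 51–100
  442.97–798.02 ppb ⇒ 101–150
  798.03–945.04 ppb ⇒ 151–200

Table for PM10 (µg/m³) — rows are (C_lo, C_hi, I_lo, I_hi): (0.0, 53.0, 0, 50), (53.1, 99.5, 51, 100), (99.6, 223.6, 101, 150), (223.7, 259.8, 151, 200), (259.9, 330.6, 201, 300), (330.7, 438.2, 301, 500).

NO₂ 351.93: bracket 341.99–708.82 → index 51–100; slope 49/366.83, offset 9.94.
AQI = 51 + 49/366.83·9.94 ≈ 52.33 ⇒ 52.
CO: row 25.06–31.90 (AQI 201–300). (300−201)·(27.52−25.06)/(31.90−25.06) + 201 = 99·2.46/6.84 + 201 ≈ 236.61 → 237.
SO₂ 847.51: bracket 798.03–945.04 → index 151–200; slope 49/147.01, offset 49.48.
AQI = 151 + 49/147.01·49.48 ≈ 167.49 ⇒ 167.
PM10: row 259.9–330.6 (AQI 201–300). (300−201)·(301.8−259.9)/(330.6−259.9) + 201 = 99·41.9/70.7 + 201 ≈ 259.67 → 260.
Sub-indices: NO₂→52, CO→237, SO₂→167, PM10→260. Ranked high→low: 260, 237, 167, 52. Second-highest sub-index = 237.

237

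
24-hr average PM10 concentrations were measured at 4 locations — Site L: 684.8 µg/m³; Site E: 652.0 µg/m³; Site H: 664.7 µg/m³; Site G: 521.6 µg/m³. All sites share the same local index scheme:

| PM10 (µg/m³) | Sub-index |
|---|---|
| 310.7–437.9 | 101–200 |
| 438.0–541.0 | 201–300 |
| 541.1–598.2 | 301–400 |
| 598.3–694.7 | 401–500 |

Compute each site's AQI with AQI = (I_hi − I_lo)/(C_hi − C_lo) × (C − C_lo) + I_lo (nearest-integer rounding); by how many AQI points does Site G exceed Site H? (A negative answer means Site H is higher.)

Site L: 684.8 lies in 598.3–694.7, so I_lo=401, I_hi=500, C_lo=598.3, C_hi=694.7.
(500−401)/(694.7−598.3) × (684.8−598.3) + 401 = 99/96.4 × 86.5 + 401 ≈ 489.83 → 490.
Site E 652.0: bracket 598.3–694.7 → index 401–500; slope 99/96.4, offset 53.7.
AQI = 401 + 99/96.4·53.7 ≈ 456.15 ⇒ 456.
Site H 664.7: bracket 598.3–694.7 → index 401–500; slope 99/96.4, offset 66.4.
AQI = 401 + 99/96.4·66.4 ≈ 469.19 ⇒ 469.
Site G: 521.6 ∈ [438.0, 541.0] ↔ index [201, 300].
201 + (521.6−438.0)·(300−201)/(541.0−438.0) = 201 + 83.6·99/103.0 ≈ 281.35, so AQI = 281.
AQIs: Site L=490, Site E=456, Site H=469, Site G=281. Site G (281) − Site H (469) = -188.

-188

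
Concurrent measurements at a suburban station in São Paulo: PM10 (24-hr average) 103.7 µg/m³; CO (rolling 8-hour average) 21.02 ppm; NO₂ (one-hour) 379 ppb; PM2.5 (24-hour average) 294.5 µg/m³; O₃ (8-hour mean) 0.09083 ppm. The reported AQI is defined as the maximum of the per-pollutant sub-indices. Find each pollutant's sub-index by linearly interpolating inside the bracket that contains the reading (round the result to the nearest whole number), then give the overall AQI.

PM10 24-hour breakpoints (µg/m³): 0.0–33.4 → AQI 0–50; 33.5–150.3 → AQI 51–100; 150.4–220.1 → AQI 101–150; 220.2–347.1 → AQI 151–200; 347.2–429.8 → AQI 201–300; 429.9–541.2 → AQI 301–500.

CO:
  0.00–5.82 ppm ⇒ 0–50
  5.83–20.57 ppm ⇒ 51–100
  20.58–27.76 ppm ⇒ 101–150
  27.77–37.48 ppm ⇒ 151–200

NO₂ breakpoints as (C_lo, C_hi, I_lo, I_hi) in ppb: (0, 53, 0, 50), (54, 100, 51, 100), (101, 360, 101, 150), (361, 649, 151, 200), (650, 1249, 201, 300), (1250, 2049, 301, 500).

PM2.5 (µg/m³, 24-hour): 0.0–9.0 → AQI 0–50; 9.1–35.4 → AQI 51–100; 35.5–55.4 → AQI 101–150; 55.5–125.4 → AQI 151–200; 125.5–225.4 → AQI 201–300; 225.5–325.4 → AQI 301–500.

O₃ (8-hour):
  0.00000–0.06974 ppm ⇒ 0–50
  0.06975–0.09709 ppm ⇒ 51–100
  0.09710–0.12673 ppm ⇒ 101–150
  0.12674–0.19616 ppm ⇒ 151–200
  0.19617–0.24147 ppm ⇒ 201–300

PM10: 103.7 ∈ [33.5, 150.3] ↔ index [51, 100].
51 + (103.7−33.5)·(100−51)/(150.3−33.5) = 51 + 70.2·49/116.8 ≈ 80.45, so AQI = 80.
CO: 21.02 lies in 20.58–27.76, so I_lo=101, I_hi=150, C_lo=20.58, C_hi=27.76.
(150−101)/(27.76−20.58) × (21.02−20.58) + 101 = 49/7.18 × 0.44 + 101 ≈ 104.00 → 104.
NO₂ 379: bracket 361–649 → index 151–200; slope 49/288, offset 18.
AQI = 151 + 49/288·18 ≈ 154.06 ⇒ 154.
PM2.5 294.5: bracket 225.5–325.4 → index 301–500; slope 199/99.9, offset 69.0.
AQI = 301 + 199/99.9·69.0 ≈ 438.45 ⇒ 438.
O₃ 0.09083: bracket 0.06975–0.09709 → index 51–100; slope 49/0.02734, offset 0.02108.
AQI = 51 + 49/0.02734·0.02108 ≈ 88.78 ⇒ 89.
Sub-indices: PM10→80, CO→104, NO₂→154, PM2.5→438, O₃→89. Overall AQI = max = 438; dominant pollutant is PM2.5.
AQI 438: Hazardous.

438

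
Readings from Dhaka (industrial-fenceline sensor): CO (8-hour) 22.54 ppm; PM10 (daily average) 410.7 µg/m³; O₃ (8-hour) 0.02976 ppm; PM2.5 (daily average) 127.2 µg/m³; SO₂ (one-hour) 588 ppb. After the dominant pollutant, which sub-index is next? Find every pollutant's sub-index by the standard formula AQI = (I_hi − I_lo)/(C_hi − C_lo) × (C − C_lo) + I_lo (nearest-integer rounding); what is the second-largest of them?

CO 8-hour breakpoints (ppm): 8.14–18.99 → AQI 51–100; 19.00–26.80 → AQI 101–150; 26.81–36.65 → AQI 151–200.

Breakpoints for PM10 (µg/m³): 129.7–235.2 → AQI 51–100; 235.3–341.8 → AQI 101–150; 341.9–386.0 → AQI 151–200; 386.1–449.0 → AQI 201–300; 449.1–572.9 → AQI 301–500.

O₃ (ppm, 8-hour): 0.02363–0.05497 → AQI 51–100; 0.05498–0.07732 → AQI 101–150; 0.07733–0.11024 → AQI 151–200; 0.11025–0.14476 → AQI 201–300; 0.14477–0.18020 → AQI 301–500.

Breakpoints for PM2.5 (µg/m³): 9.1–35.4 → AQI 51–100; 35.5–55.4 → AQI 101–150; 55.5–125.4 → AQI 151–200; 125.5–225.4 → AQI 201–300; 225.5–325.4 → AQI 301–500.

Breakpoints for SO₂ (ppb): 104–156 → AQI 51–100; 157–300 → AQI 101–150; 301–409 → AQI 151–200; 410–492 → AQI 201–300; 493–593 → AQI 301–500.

240

CO: row 19.00–26.80 (AQI 101–150). (150−101)·(22.54−19.00)/(26.80−19.00) + 101 = 49·3.54/7.80 + 101 ≈ 123.24 → 123.
PM10: 410.7 ∈ [386.1, 449.0] ↔ index [201, 300].
201 + (410.7−386.1)·(300−201)/(449.0−386.1) = 201 + 24.6·99/62.9 ≈ 239.72, so AQI = 240.
O₃ 0.02976: bracket 0.02363–0.05497 → index 51–100; slope 49/0.03134, offset 0.00613.
AQI = 51 + 49/0.03134·0.00613 ≈ 60.58 ⇒ 61.
PM2.5: 127.2 ∈ [125.5, 225.4] ↔ index [201, 300].
201 + (127.2−125.5)·(300−201)/(225.4−125.5) = 201 + 1.7·99/99.9 ≈ 202.68, so AQI = 203.
SO₂: 588 lies in 493–593, so I_lo=301, I_hi=500, C_lo=493, C_hi=593.
(500−301)/(593−493) × (588−493) + 301 = 199/100 × 95 + 301 ≈ 490.05 → 490.
Sub-indices: CO→123, PM10→240, O₃→61, PM2.5→203, SO₂→490. Ranked high→low: 490, 240, 203, 123, 61. Second-highest sub-index = 240.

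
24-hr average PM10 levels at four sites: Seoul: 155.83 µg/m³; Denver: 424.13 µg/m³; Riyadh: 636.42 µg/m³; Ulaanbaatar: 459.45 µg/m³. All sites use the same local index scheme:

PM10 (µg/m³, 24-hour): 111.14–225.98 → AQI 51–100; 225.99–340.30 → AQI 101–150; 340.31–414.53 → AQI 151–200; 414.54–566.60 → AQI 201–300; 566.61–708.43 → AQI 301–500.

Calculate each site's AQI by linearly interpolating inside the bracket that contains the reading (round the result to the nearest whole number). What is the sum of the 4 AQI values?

906

Seoul: 155.83 lies in 111.14–225.98, so I_lo=51, I_hi=100, C_lo=111.14, C_hi=225.98.
(100−51)/(225.98−111.14) × (155.83−111.14) + 51 = 49/114.84 × 44.69 + 51 ≈ 70.07 → 70.
Denver: 424.13 ∈ [414.54, 566.60] ↔ index [201, 300].
201 + (424.13−414.54)·(300−201)/(566.60−414.54) = 201 + 9.59·99/152.06 ≈ 207.24, so AQI = 207.
Riyadh: 636.42 ∈ [566.61, 708.43] ↔ index [301, 500].
301 + (636.42−566.61)·(500−301)/(708.43−566.61) = 301 + 69.81·199/141.82 ≈ 398.96, so AQI = 399.
Ulaanbaatar: row 414.54–566.60 (AQI 201–300). (300−201)·(459.45−414.54)/(566.60−414.54) + 201 = 99·44.91/152.06 + 201 ≈ 230.24 → 230.
AQIs: Seoul=70, Denver=207, Riyadh=399, Ulaanbaatar=230. Sum = 70 + 207 + 399 + 230 = 906.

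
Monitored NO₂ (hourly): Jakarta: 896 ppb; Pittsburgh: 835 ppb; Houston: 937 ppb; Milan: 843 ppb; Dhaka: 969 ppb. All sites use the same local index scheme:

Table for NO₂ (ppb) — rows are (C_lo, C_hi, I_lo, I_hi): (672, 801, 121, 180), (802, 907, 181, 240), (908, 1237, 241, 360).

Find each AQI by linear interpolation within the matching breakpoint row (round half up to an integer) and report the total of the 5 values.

1152

Jakarta 896: bracket 802–907 → index 181–240; slope 59/105, offset 94.
AQI = 181 + 59/105·94 ≈ 233.82 ⇒ 234.
Pittsburgh: 835 lies in 802–907, so I_lo=181, I_hi=240, C_lo=802, C_hi=907.
(240−181)/(907−802) × (835−802) + 181 = 59/105 × 33 + 181 ≈ 199.54 → 200.
Houston: 937 lies in 908–1237, so I_lo=241, I_hi=360, C_lo=908, C_hi=1237.
(360−241)/(1237−908) × (937−908) + 241 = 119/329 × 29 + 241 ≈ 251.49 → 251.
Milan: row 802–907 (AQI 181–240). (240−181)·(843−802)/(907−802) + 181 = 59·41/105 + 181 ≈ 204.04 → 204.
Dhaka 969: bracket 908–1237 → index 241–360; slope 119/329, offset 61.
AQI = 241 + 119/329·61 ≈ 263.06 ⇒ 263.
AQIs: Jakarta=234, Pittsburgh=200, Houston=251, Milan=204, Dhaka=263. Sum = 234 + 200 + 251 + 204 + 263 = 1152.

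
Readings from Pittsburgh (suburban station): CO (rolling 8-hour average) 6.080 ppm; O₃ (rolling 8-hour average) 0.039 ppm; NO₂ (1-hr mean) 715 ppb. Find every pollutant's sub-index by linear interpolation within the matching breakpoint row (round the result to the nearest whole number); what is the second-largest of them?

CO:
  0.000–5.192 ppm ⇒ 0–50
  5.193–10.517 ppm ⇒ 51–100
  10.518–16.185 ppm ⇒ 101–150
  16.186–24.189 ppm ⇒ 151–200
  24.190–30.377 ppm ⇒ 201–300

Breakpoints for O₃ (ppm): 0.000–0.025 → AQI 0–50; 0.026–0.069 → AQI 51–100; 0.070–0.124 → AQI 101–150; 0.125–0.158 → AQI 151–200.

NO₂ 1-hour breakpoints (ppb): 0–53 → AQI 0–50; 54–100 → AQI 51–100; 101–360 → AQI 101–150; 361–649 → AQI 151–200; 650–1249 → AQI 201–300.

66

CO: row 5.193–10.517 (AQI 51–100). (100−51)·(6.080−5.193)/(10.517−5.193) + 51 = 49·0.887/5.324 + 51 ≈ 59.16 → 59.
O₃: 0.039 ∈ [0.026, 0.069] ↔ index [51, 100].
51 + (0.039−0.026)·(100−51)/(0.069−0.026) = 51 + 0.013·49/0.043 ≈ 65.81, so AQI = 66.
NO₂ 715: bracket 650–1249 → index 201–300; slope 99/599, offset 65.
AQI = 201 + 99/599·65 ≈ 211.74 ⇒ 212.
Sub-indices: CO→59, O₃→66, NO₂→212. Ranked high→low: 212, 66, 59. Second-highest sub-index = 66.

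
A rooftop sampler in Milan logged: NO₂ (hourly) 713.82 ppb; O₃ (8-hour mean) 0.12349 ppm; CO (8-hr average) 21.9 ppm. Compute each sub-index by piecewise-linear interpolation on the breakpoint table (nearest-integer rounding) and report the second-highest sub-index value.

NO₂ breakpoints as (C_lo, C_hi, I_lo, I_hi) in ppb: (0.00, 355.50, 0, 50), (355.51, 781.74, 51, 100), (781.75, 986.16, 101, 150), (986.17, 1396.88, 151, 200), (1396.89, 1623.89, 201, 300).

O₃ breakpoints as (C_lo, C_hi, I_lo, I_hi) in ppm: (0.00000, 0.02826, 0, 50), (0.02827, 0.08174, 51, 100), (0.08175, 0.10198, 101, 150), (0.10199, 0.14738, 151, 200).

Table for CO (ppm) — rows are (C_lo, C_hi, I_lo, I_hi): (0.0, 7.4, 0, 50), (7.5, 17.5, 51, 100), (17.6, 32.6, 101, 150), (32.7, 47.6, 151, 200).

115

NO₂: 713.82 ∈ [355.51, 781.74] ↔ index [51, 100].
51 + (713.82−355.51)·(100−51)/(781.74−355.51) = 51 + 358.31·49/426.23 ≈ 92.19, so AQI = 92.
O₃: 0.12349 lies in 0.10199–0.14738, so I_lo=151, I_hi=200, C_lo=0.10199, C_hi=0.14738.
(200−151)/(0.14738−0.10199) × (0.12349−0.10199) + 151 = 49/0.04539 × 0.02150 + 151 ≈ 174.21 → 174.
CO: 21.9 ∈ [17.6, 32.6] ↔ index [101, 150].
101 + (21.9−17.6)·(150−101)/(32.6−17.6) = 101 + 4.3·49/15.0 ≈ 115.05, so AQI = 115.
Sub-indices: NO₂→92, O₃→174, CO→115. Ranked high→low: 174, 115, 92. Second-highest sub-index = 115.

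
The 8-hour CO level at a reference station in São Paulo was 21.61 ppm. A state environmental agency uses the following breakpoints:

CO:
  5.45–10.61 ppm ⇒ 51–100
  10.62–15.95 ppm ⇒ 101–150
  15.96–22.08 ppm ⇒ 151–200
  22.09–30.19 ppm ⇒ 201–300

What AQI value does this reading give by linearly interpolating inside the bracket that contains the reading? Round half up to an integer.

CO: row 15.96–22.08 (AQI 151–200). (200−151)·(21.61−15.96)/(22.08−15.96) + 151 = 49·5.65/6.12 + 151 ≈ 196.24 → 196.

196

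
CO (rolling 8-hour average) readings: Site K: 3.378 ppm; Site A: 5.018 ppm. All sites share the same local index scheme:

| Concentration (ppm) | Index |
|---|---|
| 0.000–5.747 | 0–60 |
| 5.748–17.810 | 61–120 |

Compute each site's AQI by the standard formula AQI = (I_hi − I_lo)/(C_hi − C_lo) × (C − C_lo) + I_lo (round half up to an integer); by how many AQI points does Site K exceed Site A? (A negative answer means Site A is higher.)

-17

Site K: row 0.000–5.747 (AQI 0–60). (60−0)·(3.378−0.000)/(5.747−0.000) + 0 = 60·3.378/5.747 + 0 ≈ 35.27 → 35.
Site A: 5.018 lies in 0.000–5.747, so I_lo=0, I_hi=60, C_lo=0.000, C_hi=5.747.
(60−0)/(5.747−0.000) × (5.018−0.000) + 0 = 60/5.747 × 5.018 + 0 ≈ 52.39 → 52.
AQIs: Site K=35, Site A=52. Site K (35) − Site A (52) = -17.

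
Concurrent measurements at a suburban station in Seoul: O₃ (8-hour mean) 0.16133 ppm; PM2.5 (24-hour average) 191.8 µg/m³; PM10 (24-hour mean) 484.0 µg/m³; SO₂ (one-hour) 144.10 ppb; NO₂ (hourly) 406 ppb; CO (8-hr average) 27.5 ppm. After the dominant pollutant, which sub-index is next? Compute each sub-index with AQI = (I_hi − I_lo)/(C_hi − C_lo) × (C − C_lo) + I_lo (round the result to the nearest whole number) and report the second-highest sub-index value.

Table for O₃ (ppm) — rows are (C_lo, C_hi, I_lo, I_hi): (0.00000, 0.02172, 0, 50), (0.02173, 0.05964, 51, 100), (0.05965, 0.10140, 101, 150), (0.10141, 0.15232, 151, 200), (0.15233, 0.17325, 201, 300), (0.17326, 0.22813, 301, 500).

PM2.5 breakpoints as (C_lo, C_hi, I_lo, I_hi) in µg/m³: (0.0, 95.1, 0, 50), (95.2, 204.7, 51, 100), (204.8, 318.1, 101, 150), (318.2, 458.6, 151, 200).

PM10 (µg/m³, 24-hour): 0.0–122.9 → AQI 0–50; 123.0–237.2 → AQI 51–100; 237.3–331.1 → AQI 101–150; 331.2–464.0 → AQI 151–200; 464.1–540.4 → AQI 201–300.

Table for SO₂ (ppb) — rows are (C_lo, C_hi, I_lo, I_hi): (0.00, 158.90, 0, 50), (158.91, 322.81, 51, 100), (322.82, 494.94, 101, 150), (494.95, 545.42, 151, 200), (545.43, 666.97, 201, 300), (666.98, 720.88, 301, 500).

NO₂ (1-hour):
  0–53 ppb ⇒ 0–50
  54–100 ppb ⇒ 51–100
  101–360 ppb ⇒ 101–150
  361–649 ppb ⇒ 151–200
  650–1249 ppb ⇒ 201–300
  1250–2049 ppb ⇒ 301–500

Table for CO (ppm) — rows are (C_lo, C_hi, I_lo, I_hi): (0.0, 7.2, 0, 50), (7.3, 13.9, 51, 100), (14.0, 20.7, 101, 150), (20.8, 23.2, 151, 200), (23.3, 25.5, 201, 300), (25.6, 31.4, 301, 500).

O₃: 0.16133 lies in 0.15233–0.17325, so I_lo=201, I_hi=300, C_lo=0.15233, C_hi=0.17325.
(300−201)/(0.17325−0.15233) × (0.16133−0.15233) + 201 = 99/0.02092 × 0.00900 + 201 ≈ 243.59 → 244.
PM2.5: row 95.2–204.7 (AQI 51–100). (100−51)·(191.8−95.2)/(204.7−95.2) + 51 = 49·96.6/109.5 + 51 ≈ 94.23 → 94.
PM10: 484.0 ∈ [464.1, 540.4] ↔ index [201, 300].
201 + (484.0−464.1)·(300−201)/(540.4−464.1) = 201 + 19.9·99/76.3 ≈ 226.82, so AQI = 227.
SO₂: 144.10 lies in 0.00–158.90, so I_lo=0, I_hi=50, C_lo=0.00, C_hi=158.90.
(50−0)/(158.90−0.00) × (144.10−0.00) + 0 = 50/158.90 × 144.10 + 0 ≈ 45.34 → 45.
NO₂: row 361–649 (AQI 151–200). (200−151)·(406−361)/(649−361) + 151 = 49·45/288 + 151 ≈ 158.66 → 159.
CO: row 25.6–31.4 (AQI 301–500). (500−301)·(27.5−25.6)/(31.4−25.6) + 301 = 199·1.9/5.8 + 301 ≈ 366.19 → 366.
Sub-indices: O₃→244, PM2.5→94, PM10→227, SO₂→45, NO₂→159, CO→366. Ranked high→low: 366, 244, 227, 159, 94, 45. Second-highest sub-index = 244.

244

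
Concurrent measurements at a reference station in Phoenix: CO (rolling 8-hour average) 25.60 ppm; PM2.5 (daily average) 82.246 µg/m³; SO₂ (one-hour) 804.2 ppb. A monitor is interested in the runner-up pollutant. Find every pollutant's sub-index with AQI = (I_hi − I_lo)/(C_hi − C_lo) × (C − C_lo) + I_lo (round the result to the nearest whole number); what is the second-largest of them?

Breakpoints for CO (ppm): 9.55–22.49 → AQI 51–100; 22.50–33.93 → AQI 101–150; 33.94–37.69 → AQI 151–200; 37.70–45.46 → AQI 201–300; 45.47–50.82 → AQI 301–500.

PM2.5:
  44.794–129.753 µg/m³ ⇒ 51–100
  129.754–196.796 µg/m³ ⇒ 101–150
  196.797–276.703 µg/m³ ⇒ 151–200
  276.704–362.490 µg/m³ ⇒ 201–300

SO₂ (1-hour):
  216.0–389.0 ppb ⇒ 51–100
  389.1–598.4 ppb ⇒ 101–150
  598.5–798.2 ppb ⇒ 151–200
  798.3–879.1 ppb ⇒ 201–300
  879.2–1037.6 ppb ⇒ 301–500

114

CO: 25.60 lies in 22.50–33.93, so I_lo=101, I_hi=150, C_lo=22.50, C_hi=33.93.
(150−101)/(33.93−22.50) × (25.60−22.50) + 101 = 49/11.43 × 3.10 + 101 ≈ 114.29 → 114.
PM2.5: row 44.794–129.753 (AQI 51–100). (100−51)·(82.246−44.794)/(129.753−44.794) + 51 = 49·37.452/84.959 + 51 ≈ 72.60 → 73.
SO₂: row 798.3–879.1 (AQI 201–300). (300−201)·(804.2−798.3)/(879.1−798.3) + 201 = 99·5.9/80.8 + 201 ≈ 208.23 → 208.
Sub-indices: CO→114, PM2.5→73, SO₂→208. Ranked high→low: 208, 114, 73. Second-highest sub-index = 114.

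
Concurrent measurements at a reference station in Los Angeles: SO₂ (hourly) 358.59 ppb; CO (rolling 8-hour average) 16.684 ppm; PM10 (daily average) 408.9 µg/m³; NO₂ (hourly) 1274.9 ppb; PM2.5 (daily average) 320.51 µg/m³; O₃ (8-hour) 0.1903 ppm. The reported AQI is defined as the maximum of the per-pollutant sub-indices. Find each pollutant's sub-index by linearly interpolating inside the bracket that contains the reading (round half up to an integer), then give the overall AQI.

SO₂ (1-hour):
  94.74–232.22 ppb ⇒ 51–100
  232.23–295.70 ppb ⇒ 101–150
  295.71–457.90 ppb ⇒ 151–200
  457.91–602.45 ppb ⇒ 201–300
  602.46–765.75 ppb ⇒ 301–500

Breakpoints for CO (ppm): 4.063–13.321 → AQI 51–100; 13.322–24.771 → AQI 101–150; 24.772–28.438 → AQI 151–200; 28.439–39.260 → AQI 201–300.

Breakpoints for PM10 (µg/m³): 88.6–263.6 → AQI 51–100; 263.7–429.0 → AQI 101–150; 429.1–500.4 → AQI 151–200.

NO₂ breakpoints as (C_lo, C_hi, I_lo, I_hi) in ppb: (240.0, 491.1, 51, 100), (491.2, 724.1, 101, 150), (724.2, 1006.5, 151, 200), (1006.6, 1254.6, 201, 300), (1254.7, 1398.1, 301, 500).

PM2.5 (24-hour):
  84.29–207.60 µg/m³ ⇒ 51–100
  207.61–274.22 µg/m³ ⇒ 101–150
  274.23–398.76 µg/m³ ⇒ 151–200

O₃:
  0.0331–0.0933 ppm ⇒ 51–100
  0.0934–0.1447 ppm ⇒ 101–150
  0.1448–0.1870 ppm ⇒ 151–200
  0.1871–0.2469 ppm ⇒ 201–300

SO₂: row 295.71–457.90 (AQI 151–200). (200−151)·(358.59−295.71)/(457.90−295.71) + 151 = 49·62.88/162.19 + 151 ≈ 170.00 → 170.
CO: row 13.322–24.771 (AQI 101–150). (150−101)·(16.684−13.322)/(24.771−13.322) + 101 = 49·3.362/11.449 + 101 ≈ 115.39 → 115.
PM10: row 263.7–429.0 (AQI 101–150). (150−101)·(408.9−263.7)/(429.0−263.7) + 101 = 49·145.2/165.3 + 101 ≈ 144.04 → 144.
NO₂: row 1254.7–1398.1 (AQI 301–500). (500−301)·(1274.9−1254.7)/(1398.1−1254.7) + 301 = 199·20.2/143.4 + 301 ≈ 329.03 → 329.
PM2.5: 320.51 lies in 274.23–398.76, so I_lo=151, I_hi=200, C_lo=274.23, C_hi=398.76.
(200−151)/(398.76−274.23) × (320.51−274.23) + 151 = 49/124.53 × 46.28 + 151 ≈ 169.21 → 169.
O₃ 0.1903: bracket 0.1871–0.2469 → index 201–300; slope 99/0.0598, offset 0.0032.
AQI = 201 + 99/0.0598·0.0032 ≈ 206.30 ⇒ 206.
Sub-indices: SO₂→170, CO→115, PM10→144, NO₂→329, PM2.5→169, O₃→206. Overall AQI = max = 329; dominant pollutant is NO₂.
AQI 329: Hazardous.

329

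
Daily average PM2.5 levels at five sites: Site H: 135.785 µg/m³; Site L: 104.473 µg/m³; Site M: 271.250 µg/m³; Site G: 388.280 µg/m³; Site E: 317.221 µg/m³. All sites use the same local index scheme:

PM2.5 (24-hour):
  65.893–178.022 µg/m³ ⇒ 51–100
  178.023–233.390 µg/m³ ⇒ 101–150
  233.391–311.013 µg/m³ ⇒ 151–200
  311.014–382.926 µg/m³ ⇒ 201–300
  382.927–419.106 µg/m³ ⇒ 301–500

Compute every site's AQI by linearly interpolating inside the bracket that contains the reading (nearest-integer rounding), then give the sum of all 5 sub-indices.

865

Site H: 135.785 lies in 65.893–178.022, so I_lo=51, I_hi=100, C_lo=65.893, C_hi=178.022.
(100−51)/(178.022−65.893) × (135.785−65.893) + 51 = 49/112.129 × 69.892 + 51 ≈ 81.54 → 82.
Site L: 104.473 ∈ [65.893, 178.022] ↔ index [51, 100].
51 + (104.473−65.893)·(100−51)/(178.022−65.893) = 51 + 38.580·49/112.129 ≈ 67.86, so AQI = 68.
Site M: 271.250 ∈ [233.391, 311.013] ↔ index [151, 200].
151 + (271.250−233.391)·(200−151)/(311.013−233.391) = 151 + 37.859·49/77.622 ≈ 174.90, so AQI = 175.
Site G: 388.280 lies in 382.927–419.106, so I_lo=301, I_hi=500, C_lo=382.927, C_hi=419.106.
(500−301)/(419.106−382.927) × (388.280−382.927) + 301 = 199/36.179 × 5.353 + 301 ≈ 330.44 → 330.
Site E: 317.221 ∈ [311.014, 382.926] ↔ index [201, 300].
201 + (317.221−311.014)·(300−201)/(382.926−311.014) = 201 + 6.207·99/71.912 ≈ 209.55, so AQI = 210.
AQIs: Site H=82, Site L=68, Site M=175, Site G=330, Site E=210. Sum = 82 + 68 + 175 + 330 + 210 = 865.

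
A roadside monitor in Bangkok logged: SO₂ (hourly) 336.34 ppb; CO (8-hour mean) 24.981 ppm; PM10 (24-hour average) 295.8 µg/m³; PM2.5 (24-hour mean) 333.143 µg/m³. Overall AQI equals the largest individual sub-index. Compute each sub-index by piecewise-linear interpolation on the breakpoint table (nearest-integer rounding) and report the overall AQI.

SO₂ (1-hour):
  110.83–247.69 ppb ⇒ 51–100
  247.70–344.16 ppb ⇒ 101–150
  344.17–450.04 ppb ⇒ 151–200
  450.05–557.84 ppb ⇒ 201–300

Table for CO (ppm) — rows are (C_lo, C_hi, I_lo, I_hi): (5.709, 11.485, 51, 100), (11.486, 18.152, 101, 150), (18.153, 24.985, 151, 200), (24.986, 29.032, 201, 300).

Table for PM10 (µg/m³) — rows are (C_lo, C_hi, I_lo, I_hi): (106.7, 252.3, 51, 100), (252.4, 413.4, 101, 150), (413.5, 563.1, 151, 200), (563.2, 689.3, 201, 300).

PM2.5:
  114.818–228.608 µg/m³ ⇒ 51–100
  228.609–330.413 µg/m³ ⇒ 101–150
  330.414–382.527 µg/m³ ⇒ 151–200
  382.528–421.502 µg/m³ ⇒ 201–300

SO₂ 336.34: bracket 247.70–344.16 → index 101–150; slope 49/96.46, offset 88.64.
AQI = 101 + 49/96.46·88.64 ≈ 146.03 ⇒ 146.
CO: row 18.153–24.985 (AQI 151–200). (200−151)·(24.981−18.153)/(24.985−18.153) + 151 = 49·6.828/6.832 + 151 ≈ 199.97 → 200.
PM10: 295.8 ∈ [252.4, 413.4] ↔ index [101, 150].
101 + (295.8−252.4)·(150−101)/(413.4−252.4) = 101 + 43.4·49/161.0 ≈ 114.21, so AQI = 114.
PM2.5: row 330.414–382.527 (AQI 151–200). (200−151)·(333.143−330.414)/(382.527−330.414) + 151 = 49·2.729/52.113 + 151 ≈ 153.57 → 154.
Sub-indices: SO₂→146, CO→200, PM10→114, PM2.5→154. Overall AQI = max = 200; dominant pollutant is CO.

200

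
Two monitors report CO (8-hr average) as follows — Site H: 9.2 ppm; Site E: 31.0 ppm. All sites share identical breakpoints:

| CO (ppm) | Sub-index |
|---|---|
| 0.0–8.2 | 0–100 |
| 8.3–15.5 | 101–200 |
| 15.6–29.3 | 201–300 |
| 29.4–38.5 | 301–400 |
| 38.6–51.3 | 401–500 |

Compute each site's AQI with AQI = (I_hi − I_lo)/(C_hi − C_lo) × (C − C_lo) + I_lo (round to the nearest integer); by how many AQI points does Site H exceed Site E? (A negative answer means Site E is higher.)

-205

Site H: 9.2 lies in 8.3–15.5, so I_lo=101, I_hi=200, C_lo=8.3, C_hi=15.5.
(200−101)/(15.5−8.3) × (9.2−8.3) + 101 = 99/7.2 × 0.9 + 101 ≈ 113.38 → 113.
Site E: 31.0 lies in 29.4–38.5, so I_lo=301, I_hi=400, C_lo=29.4, C_hi=38.5.
(400−301)/(38.5−29.4) × (31.0−29.4) + 301 = 99/9.1 × 1.6 + 301 ≈ 318.41 → 318.
AQIs: Site H=113, Site E=318. Site H (113) − Site E (318) = -205.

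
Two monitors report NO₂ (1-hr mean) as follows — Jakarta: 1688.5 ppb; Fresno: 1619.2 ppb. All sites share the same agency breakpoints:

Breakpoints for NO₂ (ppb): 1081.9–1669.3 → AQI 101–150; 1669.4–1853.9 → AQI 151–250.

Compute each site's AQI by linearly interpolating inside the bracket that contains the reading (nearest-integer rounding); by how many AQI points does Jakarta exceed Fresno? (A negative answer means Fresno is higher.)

Jakarta 1688.5: bracket 1669.4–1853.9 → index 151–250; slope 99/184.5, offset 19.1.
AQI = 151 + 99/184.5·19.1 ≈ 161.25 ⇒ 161.
Fresno: 1619.2 lies in 1081.9–1669.3, so I_lo=101, I_hi=150, C_lo=1081.9, C_hi=1669.3.
(150−101)/(1669.3−1081.9) × (1619.2−1081.9) + 101 = 49/587.4 × 537.3 + 101 ≈ 145.82 → 146.
AQIs: Jakarta=161, Fresno=146. Jakarta (161) − Fresno (146) = 15.

15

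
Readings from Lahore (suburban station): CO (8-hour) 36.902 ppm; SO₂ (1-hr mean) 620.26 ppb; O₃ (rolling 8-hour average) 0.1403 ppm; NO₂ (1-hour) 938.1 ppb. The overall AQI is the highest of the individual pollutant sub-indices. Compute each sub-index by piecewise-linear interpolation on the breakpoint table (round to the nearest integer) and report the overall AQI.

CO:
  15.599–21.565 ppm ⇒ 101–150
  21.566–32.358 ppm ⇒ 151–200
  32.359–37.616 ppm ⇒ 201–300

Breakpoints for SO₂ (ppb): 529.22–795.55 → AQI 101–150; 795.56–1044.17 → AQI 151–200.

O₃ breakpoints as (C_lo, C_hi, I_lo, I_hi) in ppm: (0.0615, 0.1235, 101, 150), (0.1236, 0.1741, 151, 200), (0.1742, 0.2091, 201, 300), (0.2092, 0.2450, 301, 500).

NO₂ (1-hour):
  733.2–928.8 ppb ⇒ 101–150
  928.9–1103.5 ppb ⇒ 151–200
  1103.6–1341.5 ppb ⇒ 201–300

287

CO 36.902: bracket 32.359–37.616 → index 201–300; slope 99/5.257, offset 4.543.
AQI = 201 + 99/5.257·4.543 ≈ 286.55 ⇒ 287.
SO₂: row 529.22–795.55 (AQI 101–150). (150−101)·(620.26−529.22)/(795.55−529.22) + 101 = 49·91.04/266.33 + 101 ≈ 117.75 → 118.
O₃: 0.1403 lies in 0.1236–0.1741, so I_lo=151, I_hi=200, C_lo=0.1236, C_hi=0.1741.
(200−151)/(0.1741−0.1236) × (0.1403−0.1236) + 151 = 49/0.0505 × 0.0167 + 151 ≈ 167.20 → 167.
NO₂: row 928.9–1103.5 (AQI 151–200). (200−151)·(938.1−928.9)/(1103.5−928.9) + 151 = 49·9.2/174.6 + 151 ≈ 153.58 → 154.
Sub-indices: CO→287, SO₂→118, O₃→167, NO₂→154. Overall AQI = max = 287; dominant pollutant is CO.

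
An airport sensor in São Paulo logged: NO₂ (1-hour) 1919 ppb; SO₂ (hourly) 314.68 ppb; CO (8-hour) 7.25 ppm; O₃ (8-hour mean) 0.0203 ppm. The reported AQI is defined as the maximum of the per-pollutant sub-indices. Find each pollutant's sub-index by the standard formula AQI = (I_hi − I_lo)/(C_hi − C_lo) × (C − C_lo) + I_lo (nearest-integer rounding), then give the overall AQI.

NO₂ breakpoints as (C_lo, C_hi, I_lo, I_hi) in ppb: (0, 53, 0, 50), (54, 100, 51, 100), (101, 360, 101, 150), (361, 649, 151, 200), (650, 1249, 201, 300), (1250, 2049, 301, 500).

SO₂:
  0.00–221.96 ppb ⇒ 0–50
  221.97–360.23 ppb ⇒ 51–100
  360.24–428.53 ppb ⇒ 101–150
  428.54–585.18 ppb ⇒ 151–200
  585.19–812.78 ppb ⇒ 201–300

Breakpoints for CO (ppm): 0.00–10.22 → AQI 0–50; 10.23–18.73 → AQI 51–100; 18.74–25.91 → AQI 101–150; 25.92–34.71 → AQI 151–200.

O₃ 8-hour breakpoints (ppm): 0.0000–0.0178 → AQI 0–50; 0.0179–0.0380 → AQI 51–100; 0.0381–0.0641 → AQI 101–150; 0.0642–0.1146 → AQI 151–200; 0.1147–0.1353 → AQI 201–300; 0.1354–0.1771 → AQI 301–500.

NO₂: row 1250–2049 (AQI 301–500). (500−301)·(1919−1250)/(2049−1250) + 301 = 199·669/799 + 301 ≈ 467.62 → 468.
SO₂: 314.68 lies in 221.97–360.23, so I_lo=51, I_hi=100, C_lo=221.97, C_hi=360.23.
(100−51)/(360.23−221.97) × (314.68−221.97) + 51 = 49/138.26 × 92.71 + 51 ≈ 83.86 → 84.
CO: 7.25 ∈ [0.00, 10.22] ↔ index [0, 50].
0 + (7.25−0.00)·(50−0)/(10.22−0.00) = 0 + 7.25·50/10.22 ≈ 35.47, so AQI = 35.
O₃: 0.0203 ∈ [0.0179, 0.0380] ↔ index [51, 100].
51 + (0.0203−0.0179)·(100−51)/(0.0380−0.0179) = 51 + 0.0024·49/0.0201 ≈ 56.85, so AQI = 57.
Sub-indices: NO₂→468, SO₂→84, CO→35, O₃→57. Overall AQI = max = 468; dominant pollutant is NO₂.

468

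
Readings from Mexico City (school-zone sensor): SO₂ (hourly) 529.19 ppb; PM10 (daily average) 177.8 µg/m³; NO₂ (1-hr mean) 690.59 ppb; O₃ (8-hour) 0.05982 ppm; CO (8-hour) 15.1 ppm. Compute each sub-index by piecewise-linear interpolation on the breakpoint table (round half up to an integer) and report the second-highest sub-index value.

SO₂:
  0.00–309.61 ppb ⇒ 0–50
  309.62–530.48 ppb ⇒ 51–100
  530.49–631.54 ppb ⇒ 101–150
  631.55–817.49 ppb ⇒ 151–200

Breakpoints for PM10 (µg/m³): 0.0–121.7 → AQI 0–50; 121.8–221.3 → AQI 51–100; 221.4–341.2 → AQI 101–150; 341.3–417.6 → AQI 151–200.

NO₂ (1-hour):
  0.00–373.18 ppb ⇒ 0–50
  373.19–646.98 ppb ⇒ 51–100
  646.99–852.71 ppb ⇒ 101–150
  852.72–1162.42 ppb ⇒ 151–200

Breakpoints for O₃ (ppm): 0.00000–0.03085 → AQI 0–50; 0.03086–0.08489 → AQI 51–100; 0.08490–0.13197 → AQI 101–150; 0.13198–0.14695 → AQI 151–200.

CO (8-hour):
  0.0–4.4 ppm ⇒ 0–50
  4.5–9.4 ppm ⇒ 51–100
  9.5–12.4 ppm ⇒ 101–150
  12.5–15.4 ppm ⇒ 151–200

111

SO₂: 529.19 ∈ [309.62, 530.48] ↔ index [51, 100].
51 + (529.19−309.62)·(100−51)/(530.48−309.62) = 51 + 219.57·49/220.86 ≈ 99.71, so AQI = 100.
PM10 177.8: bracket 121.8–221.3 → index 51–100; slope 49/99.5, offset 56.0.
AQI = 51 + 49/99.5·56.0 ≈ 78.58 ⇒ 79.
NO₂: 690.59 ∈ [646.99, 852.71] ↔ index [101, 150].
101 + (690.59−646.99)·(150−101)/(852.71−646.99) = 101 + 43.60·49/205.72 ≈ 111.38, so AQI = 111.
O₃: 0.05982 lies in 0.03086–0.08489, so I_lo=51, I_hi=100, C_lo=0.03086, C_hi=0.08489.
(100−51)/(0.08489−0.03086) × (0.05982−0.03086) + 51 = 49/0.05403 × 0.02896 + 51 ≈ 77.26 → 77.
CO: 15.1 ∈ [12.5, 15.4] ↔ index [151, 200].
151 + (15.1−12.5)·(200−151)/(15.4−12.5) = 151 + 2.6·49/2.9 ≈ 194.93, so AQI = 195.
Sub-indices: SO₂→100, PM10→79, NO₂→111, O₃→77, CO→195. Ranked high→low: 195, 111, 100, 79, 77. Second-highest sub-index = 111.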